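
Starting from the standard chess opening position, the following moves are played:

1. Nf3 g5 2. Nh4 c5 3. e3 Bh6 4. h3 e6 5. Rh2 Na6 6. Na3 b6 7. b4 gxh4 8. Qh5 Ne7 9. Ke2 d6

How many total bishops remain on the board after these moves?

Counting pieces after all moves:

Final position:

  a b c d e f g h
  ─────────────────
8│♜ · ♝ ♛ ♚ · · ♜│8
7│♟ · · · ♞ ♟ · ♟│7
6│♞ ♟ · ♟ ♟ · · ♝│6
5│· · ♟ · · · · ♕│5
4│· ♙ · · · · · ♟│4
3│♘ · · · ♙ · · ♙│3
2│♙ · ♙ ♙ ♔ ♙ ♙ ♖│2
1│♖ · ♗ · · ♗ · ·│1
  ─────────────────
  a b c d e f g h


4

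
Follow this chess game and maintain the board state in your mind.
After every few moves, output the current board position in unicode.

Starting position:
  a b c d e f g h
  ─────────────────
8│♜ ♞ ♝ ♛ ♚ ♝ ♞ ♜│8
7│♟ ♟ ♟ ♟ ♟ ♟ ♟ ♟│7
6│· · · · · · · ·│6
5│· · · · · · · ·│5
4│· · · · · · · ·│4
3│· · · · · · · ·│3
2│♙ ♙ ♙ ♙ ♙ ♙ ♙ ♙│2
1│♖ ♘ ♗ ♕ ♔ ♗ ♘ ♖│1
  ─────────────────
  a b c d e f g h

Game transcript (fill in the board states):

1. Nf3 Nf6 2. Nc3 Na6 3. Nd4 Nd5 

  a b c d e f g h
  ─────────────────
8│♜ · ♝ ♛ ♚ ♝ · ♜│8
7│♟ ♟ ♟ ♟ ♟ ♟ ♟ ♟│7
6│♞ · · · · · · ·│6
5│· · · ♞ · · · ·│5
4│· · · ♘ · · · ·│4
3│· · ♘ · · · · ·│3
2│♙ ♙ ♙ ♙ ♙ ♙ ♙ ♙│2
1│♖ · ♗ ♕ ♔ ♗ · ♖│1
  ─────────────────
  a b c d e f g h

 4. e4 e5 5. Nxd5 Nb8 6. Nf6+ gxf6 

  a b c d e f g h
  ─────────────────
8│♜ ♞ ♝ ♛ ♚ ♝ · ♜│8
7│♟ ♟ ♟ ♟ · ♟ · ♟│7
6│· · · · · ♟ · ·│6
5│· · · · ♟ · · ·│5
4│· · · ♘ ♙ · · ·│4
3│· · · · · · · ·│3
2│♙ ♙ ♙ ♙ · ♙ ♙ ♙│2
1│♖ · ♗ ♕ ♔ ♗ · ♖│1
  ─────────────────
  a b c d e f g h

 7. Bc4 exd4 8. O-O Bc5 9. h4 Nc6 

  a b c d e f g h
  ─────────────────
8│♜ · ♝ ♛ ♚ · · ♜│8
7│♟ ♟ ♟ ♟ · ♟ · ♟│7
6│· · ♞ · · ♟ · ·│6
5│· · ♝ · · · · ·│5
4│· · ♗ ♟ ♙ · · ♙│4
3│· · · · · · · ·│3
2│♙ ♙ ♙ ♙ · ♙ ♙ ·│2
1│♖ · ♗ ♕ · ♖ ♔ ·│1
  ─────────────────
  a b c d e f g h

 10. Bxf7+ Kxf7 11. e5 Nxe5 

  a b c d e f g h
  ─────────────────
8│♜ · ♝ ♛ · · · ♜│8
7│♟ ♟ ♟ ♟ · ♚ · ♟│7
6│· · · · · ♟ · ·│6
5│· · ♝ · ♞ · · ·│5
4│· · · ♟ · · · ♙│4
3│· · · · · · · ·│3
2│♙ ♙ ♙ ♙ · ♙ ♙ ·│2
1│♖ · ♗ ♕ · ♖ ♔ ·│1
  ─────────────────
  a b c d e f g h


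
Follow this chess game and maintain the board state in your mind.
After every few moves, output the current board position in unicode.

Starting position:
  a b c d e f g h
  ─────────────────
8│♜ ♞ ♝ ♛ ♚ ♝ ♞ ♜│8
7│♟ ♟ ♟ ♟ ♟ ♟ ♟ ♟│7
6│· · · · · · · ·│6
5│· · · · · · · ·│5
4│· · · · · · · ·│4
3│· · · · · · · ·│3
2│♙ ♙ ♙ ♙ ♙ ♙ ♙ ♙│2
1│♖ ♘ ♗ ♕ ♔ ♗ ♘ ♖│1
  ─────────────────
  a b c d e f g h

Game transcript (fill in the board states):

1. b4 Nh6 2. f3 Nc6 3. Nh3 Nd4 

  a b c d e f g h
  ─────────────────
8│♜ · ♝ ♛ ♚ ♝ · ♜│8
7│♟ ♟ ♟ ♟ ♟ ♟ ♟ ♟│7
6│· · · · · · · ♞│6
5│· · · · · · · ·│5
4│· ♙ · ♞ · · · ·│4
3│· · · · · ♙ · ♘│3
2│♙ · ♙ ♙ ♙ · ♙ ♙│2
1│♖ ♘ ♗ ♕ ♔ ♗ · ♖│1
  ─────────────────
  a b c d e f g h

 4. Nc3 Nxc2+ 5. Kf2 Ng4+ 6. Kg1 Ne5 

  a b c d e f g h
  ─────────────────
8│♜ · ♝ ♛ ♚ ♝ · ♜│8
7│♟ ♟ ♟ ♟ ♟ ♟ ♟ ♟│7
6│· · · · · · · ·│6
5│· · · · ♞ · · ·│5
4│· ♙ · · · · · ·│4
3│· · ♘ · · ♙ · ♘│3
2│♙ · ♞ ♙ ♙ · ♙ ♙│2
1│♖ · ♗ ♕ · ♗ ♔ ♖│1
  ─────────────────
  a b c d e f g h

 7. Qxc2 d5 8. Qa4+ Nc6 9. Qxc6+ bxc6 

  a b c d e f g h
  ─────────────────
8│♜ · ♝ ♛ ♚ ♝ · ♜│8
7│♟ · ♟ · ♟ ♟ ♟ ♟│7
6│· · ♟ · · · · ·│6
5│· · · ♟ · · · ·│5
4│· ♙ · · · · · ·│4
3│· · ♘ · · ♙ · ♘│3
2│♙ · · ♙ ♙ · ♙ ♙│2
1│♖ · ♗ · · ♗ ♔ ♖│1
  ─────────────────
  a b c d e f g h

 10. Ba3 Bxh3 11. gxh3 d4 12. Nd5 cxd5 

  a b c d e f g h
  ─────────────────
8│♜ · · ♛ ♚ ♝ · ♜│8
7│♟ · ♟ · ♟ ♟ ♟ ♟│7
6│· · · · · · · ·│6
5│· · · ♟ · · · ·│5
4│· ♙ · ♟ · · · ·│4
3│♗ · · · · ♙ · ♙│3
2│♙ · · ♙ ♙ · · ♙│2
1│♖ · · · · ♗ ♔ ♖│1
  ─────────────────
  a b c d e f g h

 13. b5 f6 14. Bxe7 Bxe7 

  a b c d e f g h
  ─────────────────
8│♜ · · ♛ ♚ · · ♜│8
7│♟ · ♟ · ♝ · ♟ ♟│7
6│· · · · · ♟ · ·│6
5│· ♙ · ♟ · · · ·│5
4│· · · ♟ · · · ·│4
3│· · · · · ♙ · ♙│3
2│♙ · · ♙ ♙ · · ♙│2
1│♖ · · · · ♗ ♔ ♖│1
  ─────────────────
  a b c d e f g h


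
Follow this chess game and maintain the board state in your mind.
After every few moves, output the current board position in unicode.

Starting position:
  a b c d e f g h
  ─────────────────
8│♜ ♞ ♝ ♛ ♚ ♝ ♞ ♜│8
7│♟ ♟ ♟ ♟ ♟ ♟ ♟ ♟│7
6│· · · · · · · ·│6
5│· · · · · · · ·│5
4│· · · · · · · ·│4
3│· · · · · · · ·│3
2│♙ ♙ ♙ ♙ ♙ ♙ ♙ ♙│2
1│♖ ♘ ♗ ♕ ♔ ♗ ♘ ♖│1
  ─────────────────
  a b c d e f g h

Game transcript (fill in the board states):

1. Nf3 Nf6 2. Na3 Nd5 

  a b c d e f g h
  ─────────────────
8│♜ ♞ ♝ ♛ ♚ ♝ · ♜│8
7│♟ ♟ ♟ ♟ ♟ ♟ ♟ ♟│7
6│· · · · · · · ·│6
5│· · · ♞ · · · ·│5
4│· · · · · · · ·│4
3│♘ · · · · ♘ · ·│3
2│♙ ♙ ♙ ♙ ♙ ♙ ♙ ♙│2
1│♖ · ♗ ♕ ♔ ♗ · ♖│1
  ─────────────────
  a b c d e f g h

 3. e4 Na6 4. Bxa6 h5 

  a b c d e f g h
  ─────────────────
8│♜ · ♝ ♛ ♚ ♝ · ♜│8
7│♟ ♟ ♟ ♟ ♟ ♟ ♟ ·│7
6│♗ · · · · · · ·│6
5│· · · ♞ · · · ♟│5
4│· · · · ♙ · · ·│4
3│♘ · · · · ♘ · ·│3
2│♙ ♙ ♙ ♙ · ♙ ♙ ♙│2
1│♖ · ♗ ♕ ♔ · · ♖│1
  ─────────────────
  a b c d e f g h

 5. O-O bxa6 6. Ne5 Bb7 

  a b c d e f g h
  ─────────────────
8│♜ · · ♛ ♚ ♝ · ♜│8
7│♟ ♝ ♟ ♟ ♟ ♟ ♟ ·│7
6│♟ · · · · · · ·│6
5│· · · ♞ ♘ · · ♟│5
4│· · · · ♙ · · ·│4
3│♘ · · · · · · ·│3
2│♙ ♙ ♙ ♙ · ♙ ♙ ♙│2
1│♖ · ♗ ♕ · ♖ ♔ ·│1
  ─────────────────
  a b c d e f g h

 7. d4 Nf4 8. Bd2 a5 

  a b c d e f g h
  ─────────────────
8│♜ · · ♛ ♚ ♝ · ♜│8
7│♟ ♝ ♟ ♟ ♟ ♟ ♟ ·│7
6│· · · · · · · ·│6
5│♟ · · · ♘ · · ♟│5
4│· · · ♙ ♙ ♞ · ·│4
3│♘ · · · · · · ·│3
2│♙ ♙ ♙ ♗ · ♙ ♙ ♙│2
1│♖ · · ♕ · ♖ ♔ ·│1
  ─────────────────
  a b c d e f g h

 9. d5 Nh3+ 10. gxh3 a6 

  a b c d e f g h
  ─────────────────
8│♜ · · ♛ ♚ ♝ · ♜│8
7│· ♝ ♟ ♟ ♟ ♟ ♟ ·│7
6│♟ · · · · · · ·│6
5│♟ · · ♙ ♘ · · ♟│5
4│· · · · ♙ · · ·│4
3│♘ · · · · · · ♙│3
2│♙ ♙ ♙ ♗ · ♙ · ♙│2
1│♖ · · ♕ · ♖ ♔ ·│1
  ─────────────────
  a b c d e f g h



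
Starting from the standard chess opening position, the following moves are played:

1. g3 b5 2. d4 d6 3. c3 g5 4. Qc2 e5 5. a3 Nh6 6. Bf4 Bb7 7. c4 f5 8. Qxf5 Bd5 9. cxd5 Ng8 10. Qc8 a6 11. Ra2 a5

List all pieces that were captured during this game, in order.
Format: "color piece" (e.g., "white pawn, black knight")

Tracking captures:
  Qxf5: captured black pawn
  cxd5: captured black bishop

black pawn, black bishop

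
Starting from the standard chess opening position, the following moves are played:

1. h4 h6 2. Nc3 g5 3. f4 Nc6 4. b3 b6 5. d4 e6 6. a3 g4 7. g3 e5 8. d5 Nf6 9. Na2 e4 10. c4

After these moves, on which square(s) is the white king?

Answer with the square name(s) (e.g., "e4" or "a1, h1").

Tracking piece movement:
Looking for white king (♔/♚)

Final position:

  a b c d e f g h
  ─────────────────
8│♜ · ♝ ♛ ♚ ♝ · ♜│8
7│♟ · ♟ ♟ · ♟ · ·│7
6│· ♟ ♞ · · ♞ · ♟│6
5│· · · ♙ · · · ·│5
4│· · ♙ · ♟ ♙ ♟ ♙│4
3│♙ ♙ · · · · ♙ ·│3
2│♘ · · · ♙ · · ·│2
1│♖ · ♗ ♕ ♔ ♗ ♘ ♖│1
  ─────────────────
  a b c d e f g h


e1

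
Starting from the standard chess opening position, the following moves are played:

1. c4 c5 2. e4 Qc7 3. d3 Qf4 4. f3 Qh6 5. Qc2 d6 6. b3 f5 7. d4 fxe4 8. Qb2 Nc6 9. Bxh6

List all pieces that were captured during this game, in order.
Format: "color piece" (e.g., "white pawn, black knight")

Tracking captures:
  fxe4: captured white pawn
  Bxh6: captured black queen

white pawn, black queen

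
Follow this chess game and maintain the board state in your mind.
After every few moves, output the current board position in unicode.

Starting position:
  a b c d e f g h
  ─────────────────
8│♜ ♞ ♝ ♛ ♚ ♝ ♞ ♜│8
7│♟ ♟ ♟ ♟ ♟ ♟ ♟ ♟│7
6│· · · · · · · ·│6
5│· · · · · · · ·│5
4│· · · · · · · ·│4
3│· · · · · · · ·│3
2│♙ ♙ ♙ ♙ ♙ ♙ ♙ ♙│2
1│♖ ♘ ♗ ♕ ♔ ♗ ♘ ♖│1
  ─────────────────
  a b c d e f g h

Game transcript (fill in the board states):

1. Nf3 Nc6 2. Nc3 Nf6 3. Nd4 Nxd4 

  a b c d e f g h
  ─────────────────
8│♜ · ♝ ♛ ♚ ♝ · ♜│8
7│♟ ♟ ♟ ♟ ♟ ♟ ♟ ♟│7
6│· · · · · ♞ · ·│6
5│· · · · · · · ·│5
4│· · · ♞ · · · ·│4
3│· · ♘ · · · · ·│3
2│♙ ♙ ♙ ♙ ♙ ♙ ♙ ♙│2
1│♖ · ♗ ♕ ♔ ♗ · ♖│1
  ─────────────────
  a b c d e f g h

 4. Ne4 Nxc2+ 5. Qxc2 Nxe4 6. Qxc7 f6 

  a b c d e f g h
  ─────────────────
8│♜ · ♝ ♛ ♚ ♝ · ♜│8
7│♟ ♟ ♕ ♟ ♟ · ♟ ♟│7
6│· · · · · ♟ · ·│6
5│· · · · · · · ·│5
4│· · · · ♞ · · ·│4
3│· · · · · · · ·│3
2│♙ ♙ · ♙ ♙ ♙ ♙ ♙│2
1│♖ · ♗ · ♔ ♗ · ♖│1
  ─────────────────
  a b c d e f g h

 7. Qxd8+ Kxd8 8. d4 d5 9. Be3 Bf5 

  a b c d e f g h
  ─────────────────
8│♜ · · ♚ · ♝ · ♜│8
7│♟ ♟ · · ♟ · ♟ ♟│7
6│· · · · · ♟ · ·│6
5│· · · ♟ · ♝ · ·│5
4│· · · ♙ ♞ · · ·│4
3│· · · · ♗ · · ·│3
2│♙ ♙ · · ♙ ♙ ♙ ♙│2
1│♖ · · · ♔ ♗ · ♖│1
  ─────────────────
  a b c d e f g h

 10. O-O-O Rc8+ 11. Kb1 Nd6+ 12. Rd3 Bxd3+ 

  a b c d e f g h
  ─────────────────
8│· · ♜ ♚ · ♝ · ♜│8
7│♟ ♟ · · ♟ · ♟ ♟│7
6│· · · ♞ · ♟ · ·│6
5│· · · ♟ · · · ·│5
4│· · · ♙ · · · ·│4
3│· · · ♝ ♗ · · ·│3
2│♙ ♙ · · ♙ ♙ ♙ ♙│2
1│· ♔ · · · ♗ · ♖│1
  ─────────────────
  a b c d e f g h



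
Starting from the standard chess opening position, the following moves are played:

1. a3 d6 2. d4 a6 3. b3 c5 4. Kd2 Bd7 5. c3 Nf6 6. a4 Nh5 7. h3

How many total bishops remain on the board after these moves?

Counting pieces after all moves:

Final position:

  a b c d e f g h
  ─────────────────
8│♜ ♞ · ♛ ♚ ♝ · ♜│8
7│· ♟ · ♝ ♟ ♟ ♟ ♟│7
6│♟ · · ♟ · · · ·│6
5│· · ♟ · · · · ♞│5
4│♙ · · ♙ · · · ·│4
3│· ♙ ♙ · · · · ♙│3
2│· · · ♔ ♙ ♙ ♙ ·│2
1│♖ ♘ ♗ ♕ · ♗ ♘ ♖│1
  ─────────────────
  a b c d e f g h


4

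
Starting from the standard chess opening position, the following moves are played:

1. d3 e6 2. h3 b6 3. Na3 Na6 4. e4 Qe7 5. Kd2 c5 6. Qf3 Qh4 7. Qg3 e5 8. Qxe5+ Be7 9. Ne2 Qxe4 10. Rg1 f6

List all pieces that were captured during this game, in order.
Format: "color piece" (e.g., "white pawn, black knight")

Tracking captures:
  Qxe5+: captured black pawn
  Qxe4: captured white pawn

black pawn, white pawn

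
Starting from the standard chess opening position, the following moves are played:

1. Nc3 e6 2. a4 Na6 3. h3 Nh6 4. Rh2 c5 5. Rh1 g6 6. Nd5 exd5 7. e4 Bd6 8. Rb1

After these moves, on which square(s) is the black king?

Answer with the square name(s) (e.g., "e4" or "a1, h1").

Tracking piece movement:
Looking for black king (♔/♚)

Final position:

  a b c d e f g h
  ─────────────────
8│♜ · ♝ ♛ ♚ · · ♜│8
7│♟ ♟ · ♟ · ♟ · ♟│7
6│♞ · · ♝ · · ♟ ♞│6
5│· · ♟ ♟ · · · ·│5
4│♙ · · · ♙ · · ·│4
3│· · · · · · · ♙│3
2│· ♙ ♙ ♙ · ♙ ♙ ·│2
1│· ♖ ♗ ♕ ♔ ♗ ♘ ♖│1
  ─────────────────
  a b c d e f g h


e8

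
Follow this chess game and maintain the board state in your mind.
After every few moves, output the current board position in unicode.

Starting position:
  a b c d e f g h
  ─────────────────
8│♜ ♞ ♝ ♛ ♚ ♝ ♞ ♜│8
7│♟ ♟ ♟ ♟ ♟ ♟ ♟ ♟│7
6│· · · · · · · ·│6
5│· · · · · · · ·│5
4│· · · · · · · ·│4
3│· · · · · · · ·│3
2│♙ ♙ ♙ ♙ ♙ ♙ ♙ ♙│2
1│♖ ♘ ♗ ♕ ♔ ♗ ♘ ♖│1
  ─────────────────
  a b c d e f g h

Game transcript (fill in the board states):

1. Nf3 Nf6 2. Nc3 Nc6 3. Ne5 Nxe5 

  a b c d e f g h
  ─────────────────
8│♜ · ♝ ♛ ♚ ♝ · ♜│8
7│♟ ♟ ♟ ♟ ♟ ♟ ♟ ♟│7
6│· · · · · ♞ · ·│6
5│· · · · ♞ · · ·│5
4│· · · · · · · ·│4
3│· · ♘ · · · · ·│3
2│♙ ♙ ♙ ♙ ♙ ♙ ♙ ♙│2
1│♖ · ♗ ♕ ♔ ♗ · ♖│1
  ─────────────────
  a b c d e f g h

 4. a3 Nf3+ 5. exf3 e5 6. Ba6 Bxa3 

  a b c d e f g h
  ─────────────────
8│♜ · ♝ ♛ ♚ · · ♜│8
7│♟ ♟ ♟ ♟ · ♟ ♟ ♟│7
6│♗ · · · · ♞ · ·│6
5│· · · · ♟ · · ·│5
4│· · · · · · · ·│4
3│♝ · ♘ · · ♙ · ·│3
2│· ♙ ♙ ♙ · ♙ ♙ ♙│2
1│♖ · ♗ ♕ ♔ · · ♖│1
  ─────────────────
  a b c d e f g h

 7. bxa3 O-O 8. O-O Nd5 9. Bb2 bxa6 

  a b c d e f g h
  ─────────────────
8│♜ · ♝ ♛ · ♜ ♚ ·│8
7│♟ · ♟ ♟ · ♟ ♟ ♟│7
6│♟ · · · · · · ·│6
5│· · · ♞ ♟ · · ·│5
4│· · · · · · · ·│4
3│♙ · ♘ · · ♙ · ·│3
2│· ♗ ♙ ♙ · ♙ ♙ ♙│2
1│♖ · · ♕ · ♖ ♔ ·│1
  ─────────────────
  a b c d e f g h

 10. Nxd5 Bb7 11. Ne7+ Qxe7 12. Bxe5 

  a b c d e f g h
  ─────────────────
8│♜ · · · · ♜ ♚ ·│8
7│♟ ♝ ♟ ♟ ♛ ♟ ♟ ♟│7
6│♟ · · · · · · ·│6
5│· · · · ♗ · · ·│5
4│· · · · · · · ·│4
3│♙ · · · · ♙ · ·│3
2│· · ♙ ♙ · ♙ ♙ ♙│2
1│♖ · · ♕ · ♖ ♔ ·│1
  ─────────────────
  a b c d e f g h


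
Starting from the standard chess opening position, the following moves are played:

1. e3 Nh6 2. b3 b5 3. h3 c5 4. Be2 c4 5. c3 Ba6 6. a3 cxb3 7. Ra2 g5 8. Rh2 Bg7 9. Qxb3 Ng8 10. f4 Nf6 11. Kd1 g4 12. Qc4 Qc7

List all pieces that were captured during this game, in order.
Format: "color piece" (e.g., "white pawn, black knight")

Tracking captures:
  cxb3: captured white pawn
  Qxb3: captured black pawn

white pawn, black pawn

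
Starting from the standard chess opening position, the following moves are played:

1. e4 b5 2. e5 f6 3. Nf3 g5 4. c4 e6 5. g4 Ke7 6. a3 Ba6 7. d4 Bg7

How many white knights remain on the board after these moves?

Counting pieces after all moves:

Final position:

  a b c d e f g h
  ─────────────────
8│♜ ♞ · ♛ · · ♞ ♜│8
7│♟ · ♟ ♟ ♚ · ♝ ♟│7
6│♝ · · · ♟ ♟ · ·│6
5│· ♟ · · ♙ · ♟ ·│5
4│· · ♙ ♙ · · ♙ ·│4
3│♙ · · · · ♘ · ·│3
2│· ♙ · · · ♙ · ♙│2
1│♖ ♘ ♗ ♕ ♔ ♗ · ♖│1
  ─────────────────
  a b c d e f g h


2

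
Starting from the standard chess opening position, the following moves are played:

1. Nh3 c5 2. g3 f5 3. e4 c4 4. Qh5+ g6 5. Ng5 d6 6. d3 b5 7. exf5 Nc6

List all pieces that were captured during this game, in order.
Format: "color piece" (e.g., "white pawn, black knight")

Tracking captures:
  exf5: captured black pawn

black pawn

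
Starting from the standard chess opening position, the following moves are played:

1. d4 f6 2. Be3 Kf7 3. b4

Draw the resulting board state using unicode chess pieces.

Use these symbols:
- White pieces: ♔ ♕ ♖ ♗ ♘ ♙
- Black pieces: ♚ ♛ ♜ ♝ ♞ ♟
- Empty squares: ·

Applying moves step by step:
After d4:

♜ ♞ ♝ ♛ ♚ ♝ ♞ ♜
♟ ♟ ♟ ♟ ♟ ♟ ♟ ♟
· · · · · · · ·
· · · · · · · ·
· · · ♙ · · · ·
· · · · · · · ·
♙ ♙ ♙ · ♙ ♙ ♙ ♙
♖ ♘ ♗ ♕ ♔ ♗ ♘ ♖


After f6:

♜ ♞ ♝ ♛ ♚ ♝ ♞ ♜
♟ ♟ ♟ ♟ ♟ · ♟ ♟
· · · · · ♟ · ·
· · · · · · · ·
· · · ♙ · · · ·
· · · · · · · ·
♙ ♙ ♙ · ♙ ♙ ♙ ♙
♖ ♘ ♗ ♕ ♔ ♗ ♘ ♖


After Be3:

♜ ♞ ♝ ♛ ♚ ♝ ♞ ♜
♟ ♟ ♟ ♟ ♟ · ♟ ♟
· · · · · ♟ · ·
· · · · · · · ·
· · · ♙ · · · ·
· · · · ♗ · · ·
♙ ♙ ♙ · ♙ ♙ ♙ ♙
♖ ♘ · ♕ ♔ ♗ ♘ ♖


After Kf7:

♜ ♞ ♝ ♛ · ♝ ♞ ♜
♟ ♟ ♟ ♟ ♟ ♚ ♟ ♟
· · · · · ♟ · ·
· · · · · · · ·
· · · ♙ · · · ·
· · · · ♗ · · ·
♙ ♙ ♙ · ♙ ♙ ♙ ♙
♖ ♘ · ♕ ♔ ♗ ♘ ♖


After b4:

♜ ♞ ♝ ♛ · ♝ ♞ ♜
♟ ♟ ♟ ♟ ♟ ♚ ♟ ♟
· · · · · ♟ · ·
· · · · · · · ·
· ♙ · ♙ · · · ·
· · · · ♗ · · ·
♙ · ♙ · ♙ ♙ ♙ ♙
♖ ♘ · ♕ ♔ ♗ ♘ ♖



  a b c d e f g h
  ─────────────────
8│♜ ♞ ♝ ♛ · ♝ ♞ ♜│8
7│♟ ♟ ♟ ♟ ♟ ♚ ♟ ♟│7
6│· · · · · ♟ · ·│6
5│· · · · · · · ·│5
4│· ♙ · ♙ · · · ·│4
3│· · · · ♗ · · ·│3
2│♙ · ♙ · ♙ ♙ ♙ ♙│2
1│♖ ♘ · ♕ ♔ ♗ ♘ ♖│1
  ─────────────────
  a b c d e f g h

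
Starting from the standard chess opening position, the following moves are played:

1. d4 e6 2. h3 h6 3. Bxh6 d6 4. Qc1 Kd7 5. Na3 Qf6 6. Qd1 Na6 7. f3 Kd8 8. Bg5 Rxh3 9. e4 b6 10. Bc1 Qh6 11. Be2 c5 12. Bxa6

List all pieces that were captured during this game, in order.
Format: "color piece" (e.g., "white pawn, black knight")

Tracking captures:
  Bxh6: captured black pawn
  Rxh3: captured white pawn
  Bxa6: captured black knight

black pawn, white pawn, black knight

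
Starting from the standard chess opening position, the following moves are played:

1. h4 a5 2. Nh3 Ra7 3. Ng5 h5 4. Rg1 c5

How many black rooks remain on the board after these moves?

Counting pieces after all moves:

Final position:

  a b c d e f g h
  ─────────────────
8│· ♞ ♝ ♛ ♚ ♝ ♞ ♜│8
7│♜ ♟ · ♟ ♟ ♟ ♟ ·│7
6│· · · · · · · ·│6
5│♟ · ♟ · · · ♘ ♟│5
4│· · · · · · · ♙│4
3│· · · · · · · ·│3
2│♙ ♙ ♙ ♙ ♙ ♙ ♙ ·│2
1│♖ ♘ ♗ ♕ ♔ ♗ ♖ ·│1
  ─────────────────
  a b c d e f g h


2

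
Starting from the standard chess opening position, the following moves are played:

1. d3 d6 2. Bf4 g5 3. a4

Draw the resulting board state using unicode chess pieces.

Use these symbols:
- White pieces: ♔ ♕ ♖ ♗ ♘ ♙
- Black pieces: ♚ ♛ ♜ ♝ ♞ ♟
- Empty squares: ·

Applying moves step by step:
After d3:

♜ ♞ ♝ ♛ ♚ ♝ ♞ ♜
♟ ♟ ♟ ♟ ♟ ♟ ♟ ♟
· · · · · · · ·
· · · · · · · ·
· · · · · · · ·
· · · ♙ · · · ·
♙ ♙ ♙ · ♙ ♙ ♙ ♙
♖ ♘ ♗ ♕ ♔ ♗ ♘ ♖


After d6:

♜ ♞ ♝ ♛ ♚ ♝ ♞ ♜
♟ ♟ ♟ · ♟ ♟ ♟ ♟
· · · ♟ · · · ·
· · · · · · · ·
· · · · · · · ·
· · · ♙ · · · ·
♙ ♙ ♙ · ♙ ♙ ♙ ♙
♖ ♘ ♗ ♕ ♔ ♗ ♘ ♖


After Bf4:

♜ ♞ ♝ ♛ ♚ ♝ ♞ ♜
♟ ♟ ♟ · ♟ ♟ ♟ ♟
· · · ♟ · · · ·
· · · · · · · ·
· · · · · ♗ · ·
· · · ♙ · · · ·
♙ ♙ ♙ · ♙ ♙ ♙ ♙
♖ ♘ · ♕ ♔ ♗ ♘ ♖


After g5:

♜ ♞ ♝ ♛ ♚ ♝ ♞ ♜
♟ ♟ ♟ · ♟ ♟ · ♟
· · · ♟ · · · ·
· · · · · · ♟ ·
· · · · · ♗ · ·
· · · ♙ · · · ·
♙ ♙ ♙ · ♙ ♙ ♙ ♙
♖ ♘ · ♕ ♔ ♗ ♘ ♖


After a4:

♜ ♞ ♝ ♛ ♚ ♝ ♞ ♜
♟ ♟ ♟ · ♟ ♟ · ♟
· · · ♟ · · · ·
· · · · · · ♟ ·
♙ · · · · ♗ · ·
· · · ♙ · · · ·
· ♙ ♙ · ♙ ♙ ♙ ♙
♖ ♘ · ♕ ♔ ♗ ♘ ♖



  a b c d e f g h
  ─────────────────
8│♜ ♞ ♝ ♛ ♚ ♝ ♞ ♜│8
7│♟ ♟ ♟ · ♟ ♟ · ♟│7
6│· · · ♟ · · · ·│6
5│· · · · · · ♟ ·│5
4│♙ · · · · ♗ · ·│4
3│· · · ♙ · · · ·│3
2│· ♙ ♙ · ♙ ♙ ♙ ♙│2
1│♖ ♘ · ♕ ♔ ♗ ♘ ♖│1
  ─────────────────
  a b c d e f g h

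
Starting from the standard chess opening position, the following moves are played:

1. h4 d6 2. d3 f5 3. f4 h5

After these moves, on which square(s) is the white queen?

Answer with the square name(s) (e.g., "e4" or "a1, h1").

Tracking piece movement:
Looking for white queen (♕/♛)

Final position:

  a b c d e f g h
  ─────────────────
8│♜ ♞ ♝ ♛ ♚ ♝ ♞ ♜│8
7│♟ ♟ ♟ · ♟ · ♟ ·│7
6│· · · ♟ · · · ·│6
5│· · · · · ♟ · ♟│5
4│· · · · · ♙ · ♙│4
3│· · · ♙ · · · ·│3
2│♙ ♙ ♙ · ♙ · ♙ ·│2
1│♖ ♘ ♗ ♕ ♔ ♗ ♘ ♖│1
  ─────────────────
  a b c d e f g h


d1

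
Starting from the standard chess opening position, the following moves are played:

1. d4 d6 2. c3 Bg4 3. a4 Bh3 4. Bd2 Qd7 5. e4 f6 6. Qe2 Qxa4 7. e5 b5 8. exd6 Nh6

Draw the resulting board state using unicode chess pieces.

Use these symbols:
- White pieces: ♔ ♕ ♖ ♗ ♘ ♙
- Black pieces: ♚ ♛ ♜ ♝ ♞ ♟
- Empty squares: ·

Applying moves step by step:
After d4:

♜ ♞ ♝ ♛ ♚ ♝ ♞ ♜
♟ ♟ ♟ ♟ ♟ ♟ ♟ ♟
· · · · · · · ·
· · · · · · · ·
· · · ♙ · · · ·
· · · · · · · ·
♙ ♙ ♙ · ♙ ♙ ♙ ♙
♖ ♘ ♗ ♕ ♔ ♗ ♘ ♖


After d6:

♜ ♞ ♝ ♛ ♚ ♝ ♞ ♜
♟ ♟ ♟ · ♟ ♟ ♟ ♟
· · · ♟ · · · ·
· · · · · · · ·
· · · ♙ · · · ·
· · · · · · · ·
♙ ♙ ♙ · ♙ ♙ ♙ ♙
♖ ♘ ♗ ♕ ♔ ♗ ♘ ♖


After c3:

♜ ♞ ♝ ♛ ♚ ♝ ♞ ♜
♟ ♟ ♟ · ♟ ♟ ♟ ♟
· · · ♟ · · · ·
· · · · · · · ·
· · · ♙ · · · ·
· · ♙ · · · · ·
♙ ♙ · · ♙ ♙ ♙ ♙
♖ ♘ ♗ ♕ ♔ ♗ ♘ ♖


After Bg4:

♜ ♞ · ♛ ♚ ♝ ♞ ♜
♟ ♟ ♟ · ♟ ♟ ♟ ♟
· · · ♟ · · · ·
· · · · · · · ·
· · · ♙ · · ♝ ·
· · ♙ · · · · ·
♙ ♙ · · ♙ ♙ ♙ ♙
♖ ♘ ♗ ♕ ♔ ♗ ♘ ♖


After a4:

♜ ♞ · ♛ ♚ ♝ ♞ ♜
♟ ♟ ♟ · ♟ ♟ ♟ ♟
· · · ♟ · · · ·
· · · · · · · ·
♙ · · ♙ · · ♝ ·
· · ♙ · · · · ·
· ♙ · · ♙ ♙ ♙ ♙
♖ ♘ ♗ ♕ ♔ ♗ ♘ ♖


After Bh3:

♜ ♞ · ♛ ♚ ♝ ♞ ♜
♟ ♟ ♟ · ♟ ♟ ♟ ♟
· · · ♟ · · · ·
· · · · · · · ·
♙ · · ♙ · · · ·
· · ♙ · · · · ♝
· ♙ · · ♙ ♙ ♙ ♙
♖ ♘ ♗ ♕ ♔ ♗ ♘ ♖


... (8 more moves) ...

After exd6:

♜ ♞ · · ♚ ♝ ♞ ♜
♟ · ♟ · ♟ · ♟ ♟
· · · ♙ · ♟ · ·
· ♟ · · · · · ·
♛ · · ♙ · · · ·
· · ♙ · · · · ♝
· ♙ · ♗ ♕ ♙ ♙ ♙
♖ ♘ · · ♔ ♗ ♘ ♖


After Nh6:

♜ ♞ · · ♚ ♝ · ♜
♟ · ♟ · ♟ · ♟ ♟
· · · ♙ · ♟ · ♞
· ♟ · · · · · ·
♛ · · ♙ · · · ·
· · ♙ · · · · ♝
· ♙ · ♗ ♕ ♙ ♙ ♙
♖ ♘ · · ♔ ♗ ♘ ♖



  a b c d e f g h
  ─────────────────
8│♜ ♞ · · ♚ ♝ · ♜│8
7│♟ · ♟ · ♟ · ♟ ♟│7
6│· · · ♙ · ♟ · ♞│6
5│· ♟ · · · · · ·│5
4│♛ · · ♙ · · · ·│4
3│· · ♙ · · · · ♝│3
2│· ♙ · ♗ ♕ ♙ ♙ ♙│2
1│♖ ♘ · · ♔ ♗ ♘ ♖│1
  ─────────────────
  a b c d e f g h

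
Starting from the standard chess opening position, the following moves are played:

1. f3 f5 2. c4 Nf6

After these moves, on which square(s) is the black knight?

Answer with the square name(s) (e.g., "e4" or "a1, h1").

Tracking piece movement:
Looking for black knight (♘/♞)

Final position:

  a b c d e f g h
  ─────────────────
8│♜ ♞ ♝ ♛ ♚ ♝ · ♜│8
7│♟ ♟ ♟ ♟ ♟ · ♟ ♟│7
6│· · · · · ♞ · ·│6
5│· · · · · ♟ · ·│5
4│· · ♙ · · · · ·│4
3│· · · · · ♙ · ·│3
2│♙ ♙ · ♙ ♙ · ♙ ♙│2
1│♖ ♘ ♗ ♕ ♔ ♗ ♘ ♖│1
  ─────────────────
  a b c d e f g h


b8, f6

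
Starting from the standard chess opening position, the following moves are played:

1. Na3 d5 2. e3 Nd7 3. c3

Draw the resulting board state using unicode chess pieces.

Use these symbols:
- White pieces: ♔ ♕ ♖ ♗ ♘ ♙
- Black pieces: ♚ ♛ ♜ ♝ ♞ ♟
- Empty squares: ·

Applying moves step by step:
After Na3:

♜ ♞ ♝ ♛ ♚ ♝ ♞ ♜
♟ ♟ ♟ ♟ ♟ ♟ ♟ ♟
· · · · · · · ·
· · · · · · · ·
· · · · · · · ·
♘ · · · · · · ·
♙ ♙ ♙ ♙ ♙ ♙ ♙ ♙
♖ · ♗ ♕ ♔ ♗ ♘ ♖


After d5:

♜ ♞ ♝ ♛ ♚ ♝ ♞ ♜
♟ ♟ ♟ · ♟ ♟ ♟ ♟
· · · · · · · ·
· · · ♟ · · · ·
· · · · · · · ·
♘ · · · · · · ·
♙ ♙ ♙ ♙ ♙ ♙ ♙ ♙
♖ · ♗ ♕ ♔ ♗ ♘ ♖


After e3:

♜ ♞ ♝ ♛ ♚ ♝ ♞ ♜
♟ ♟ ♟ · ♟ ♟ ♟ ♟
· · · · · · · ·
· · · ♟ · · · ·
· · · · · · · ·
♘ · · · ♙ · · ·
♙ ♙ ♙ ♙ · ♙ ♙ ♙
♖ · ♗ ♕ ♔ ♗ ♘ ♖


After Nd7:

♜ · ♝ ♛ ♚ ♝ ♞ ♜
♟ ♟ ♟ ♞ ♟ ♟ ♟ ♟
· · · · · · · ·
· · · ♟ · · · ·
· · · · · · · ·
♘ · · · ♙ · · ·
♙ ♙ ♙ ♙ · ♙ ♙ ♙
♖ · ♗ ♕ ♔ ♗ ♘ ♖


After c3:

♜ · ♝ ♛ ♚ ♝ ♞ ♜
♟ ♟ ♟ ♞ ♟ ♟ ♟ ♟
· · · · · · · ·
· · · ♟ · · · ·
· · · · · · · ·
♘ · ♙ · ♙ · · ·
♙ ♙ · ♙ · ♙ ♙ ♙
♖ · ♗ ♕ ♔ ♗ ♘ ♖



  a b c d e f g h
  ─────────────────
8│♜ · ♝ ♛ ♚ ♝ ♞ ♜│8
7│♟ ♟ ♟ ♞ ♟ ♟ ♟ ♟│7
6│· · · · · · · ·│6
5│· · · ♟ · · · ·│5
4│· · · · · · · ·│4
3│♘ · ♙ · ♙ · · ·│3
2│♙ ♙ · ♙ · ♙ ♙ ♙│2
1│♖ · ♗ ♕ ♔ ♗ ♘ ♖│1
  ─────────────────
  a b c d e f g h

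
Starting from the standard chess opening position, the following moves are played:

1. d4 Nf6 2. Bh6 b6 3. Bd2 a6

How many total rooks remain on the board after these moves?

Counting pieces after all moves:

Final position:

  a b c d e f g h
  ─────────────────
8│♜ ♞ ♝ ♛ ♚ ♝ · ♜│8
7│· · ♟ ♟ ♟ ♟ ♟ ♟│7
6│♟ ♟ · · · ♞ · ·│6
5│· · · · · · · ·│5
4│· · · ♙ · · · ·│4
3│· · · · · · · ·│3
2│♙ ♙ ♙ ♗ ♙ ♙ ♙ ♙│2
1│♖ ♘ · ♕ ♔ ♗ ♘ ♖│1
  ─────────────────
  a b c d e f g h


4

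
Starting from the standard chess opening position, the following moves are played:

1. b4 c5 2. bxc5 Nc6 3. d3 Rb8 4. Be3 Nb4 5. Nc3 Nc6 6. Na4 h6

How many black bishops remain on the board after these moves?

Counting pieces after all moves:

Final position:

  a b c d e f g h
  ─────────────────
8│· ♜ ♝ ♛ ♚ ♝ ♞ ♜│8
7│♟ ♟ · ♟ ♟ ♟ ♟ ·│7
6│· · ♞ · · · · ♟│6
5│· · ♙ · · · · ·│5
4│♘ · · · · · · ·│4
3│· · · ♙ ♗ · · ·│3
2│♙ · ♙ · ♙ ♙ ♙ ♙│2
1│♖ · · ♕ ♔ ♗ ♘ ♖│1
  ─────────────────
  a b c d e f g h


2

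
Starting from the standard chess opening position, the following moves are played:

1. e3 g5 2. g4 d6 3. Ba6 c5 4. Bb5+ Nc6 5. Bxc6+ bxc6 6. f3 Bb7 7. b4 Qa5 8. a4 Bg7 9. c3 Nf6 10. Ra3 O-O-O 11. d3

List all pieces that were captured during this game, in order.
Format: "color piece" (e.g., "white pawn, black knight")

Tracking captures:
  Bxc6+: captured black knight
  bxc6: captured white bishop

black knight, white bishop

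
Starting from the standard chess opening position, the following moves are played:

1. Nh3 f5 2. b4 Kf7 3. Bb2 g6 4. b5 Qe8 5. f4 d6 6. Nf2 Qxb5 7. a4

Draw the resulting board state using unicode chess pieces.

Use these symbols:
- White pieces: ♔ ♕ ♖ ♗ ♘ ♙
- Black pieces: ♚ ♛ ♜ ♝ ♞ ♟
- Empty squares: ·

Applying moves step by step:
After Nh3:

♜ ♞ ♝ ♛ ♚ ♝ ♞ ♜
♟ ♟ ♟ ♟ ♟ ♟ ♟ ♟
· · · · · · · ·
· · · · · · · ·
· · · · · · · ·
· · · · · · · ♘
♙ ♙ ♙ ♙ ♙ ♙ ♙ ♙
♖ ♘ ♗ ♕ ♔ ♗ · ♖


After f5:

♜ ♞ ♝ ♛ ♚ ♝ ♞ ♜
♟ ♟ ♟ ♟ ♟ · ♟ ♟
· · · · · · · ·
· · · · · ♟ · ·
· · · · · · · ·
· · · · · · · ♘
♙ ♙ ♙ ♙ ♙ ♙ ♙ ♙
♖ ♘ ♗ ♕ ♔ ♗ · ♖


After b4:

♜ ♞ ♝ ♛ ♚ ♝ ♞ ♜
♟ ♟ ♟ ♟ ♟ · ♟ ♟
· · · · · · · ·
· · · · · ♟ · ·
· ♙ · · · · · ·
· · · · · · · ♘
♙ · ♙ ♙ ♙ ♙ ♙ ♙
♖ ♘ ♗ ♕ ♔ ♗ · ♖


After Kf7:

♜ ♞ ♝ ♛ · ♝ ♞ ♜
♟ ♟ ♟ ♟ ♟ ♚ ♟ ♟
· · · · · · · ·
· · · · · ♟ · ·
· ♙ · · · · · ·
· · · · · · · ♘
♙ · ♙ ♙ ♙ ♙ ♙ ♙
♖ ♘ ♗ ♕ ♔ ♗ · ♖


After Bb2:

♜ ♞ ♝ ♛ · ♝ ♞ ♜
♟ ♟ ♟ ♟ ♟ ♚ ♟ ♟
· · · · · · · ·
· · · · · ♟ · ·
· ♙ · · · · · ·
· · · · · · · ♘
♙ ♗ ♙ ♙ ♙ ♙ ♙ ♙
♖ ♘ · ♕ ♔ ♗ · ♖


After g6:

♜ ♞ ♝ ♛ · ♝ ♞ ♜
♟ ♟ ♟ ♟ ♟ ♚ · ♟
· · · · · · ♟ ·
· · · · · ♟ · ·
· ♙ · · · · · ·
· · · · · · · ♘
♙ ♗ ♙ ♙ ♙ ♙ ♙ ♙
♖ ♘ · ♕ ♔ ♗ · ♖


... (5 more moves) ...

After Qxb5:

♜ ♞ ♝ · · ♝ ♞ ♜
♟ ♟ ♟ · ♟ ♚ · ♟
· · · ♟ · · ♟ ·
· ♛ · · · ♟ · ·
· · · · · ♙ · ·
· · · · · · · ·
♙ ♗ ♙ ♙ ♙ ♘ ♙ ♙
♖ ♘ · ♕ ♔ ♗ · ♖


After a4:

♜ ♞ ♝ · · ♝ ♞ ♜
♟ ♟ ♟ · ♟ ♚ · ♟
· · · ♟ · · ♟ ·
· ♛ · · · ♟ · ·
♙ · · · · ♙ · ·
· · · · · · · ·
· ♗ ♙ ♙ ♙ ♘ ♙ ♙
♖ ♘ · ♕ ♔ ♗ · ♖



  a b c d e f g h
  ─────────────────
8│♜ ♞ ♝ · · ♝ ♞ ♜│8
7│♟ ♟ ♟ · ♟ ♚ · ♟│7
6│· · · ♟ · · ♟ ·│6
5│· ♛ · · · ♟ · ·│5
4│♙ · · · · ♙ · ·│4
3│· · · · · · · ·│3
2│· ♗ ♙ ♙ ♙ ♘ ♙ ♙│2
1│♖ ♘ · ♕ ♔ ♗ · ♖│1
  ─────────────────
  a b c d e f g h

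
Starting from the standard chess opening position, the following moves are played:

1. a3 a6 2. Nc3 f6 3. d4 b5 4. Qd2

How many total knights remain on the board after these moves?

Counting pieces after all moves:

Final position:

  a b c d e f g h
  ─────────────────
8│♜ ♞ ♝ ♛ ♚ ♝ ♞ ♜│8
7│· · ♟ ♟ ♟ · ♟ ♟│7
6│♟ · · · · ♟ · ·│6
5│· ♟ · · · · · ·│5
4│· · · ♙ · · · ·│4
3│♙ · ♘ · · · · ·│3
2│· ♙ ♙ ♕ ♙ ♙ ♙ ♙│2
1│♖ · ♗ · ♔ ♗ ♘ ♖│1
  ─────────────────
  a b c d e f g h


4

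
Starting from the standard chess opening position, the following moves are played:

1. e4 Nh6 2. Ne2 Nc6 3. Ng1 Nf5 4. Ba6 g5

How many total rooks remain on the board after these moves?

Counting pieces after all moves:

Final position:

  a b c d e f g h
  ─────────────────
8│♜ · ♝ ♛ ♚ ♝ · ♜│8
7│♟ ♟ ♟ ♟ ♟ ♟ · ♟│7
6│♗ · ♞ · · · · ·│6
5│· · · · · ♞ ♟ ·│5
4│· · · · ♙ · · ·│4
3│· · · · · · · ·│3
2│♙ ♙ ♙ ♙ · ♙ ♙ ♙│2
1│♖ ♘ ♗ ♕ ♔ · ♘ ♖│1
  ─────────────────
  a b c d e f g h


4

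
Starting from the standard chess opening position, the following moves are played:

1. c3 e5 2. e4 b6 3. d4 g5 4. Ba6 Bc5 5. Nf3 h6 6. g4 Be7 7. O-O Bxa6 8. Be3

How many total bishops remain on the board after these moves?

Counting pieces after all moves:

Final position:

  a b c d e f g h
  ─────────────────
8│♜ ♞ · ♛ ♚ · ♞ ♜│8
7│♟ · ♟ ♟ ♝ ♟ · ·│7
6│♝ ♟ · · · · · ♟│6
5│· · · · ♟ · ♟ ·│5
4│· · · ♙ ♙ · ♙ ·│4
3│· · ♙ · ♗ ♘ · ·│3
2│♙ ♙ · · · ♙ · ♙│2
1│♖ ♘ · ♕ · ♖ ♔ ·│1
  ─────────────────
  a b c d e f g h


3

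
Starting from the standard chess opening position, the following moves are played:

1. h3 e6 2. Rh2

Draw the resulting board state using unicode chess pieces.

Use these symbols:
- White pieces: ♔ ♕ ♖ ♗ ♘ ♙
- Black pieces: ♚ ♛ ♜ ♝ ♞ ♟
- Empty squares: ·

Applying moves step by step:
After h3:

♜ ♞ ♝ ♛ ♚ ♝ ♞ ♜
♟ ♟ ♟ ♟ ♟ ♟ ♟ ♟
· · · · · · · ·
· · · · · · · ·
· · · · · · · ·
· · · · · · · ♙
♙ ♙ ♙ ♙ ♙ ♙ ♙ ·
♖ ♘ ♗ ♕ ♔ ♗ ♘ ♖


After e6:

♜ ♞ ♝ ♛ ♚ ♝ ♞ ♜
♟ ♟ ♟ ♟ · ♟ ♟ ♟
· · · · ♟ · · ·
· · · · · · · ·
· · · · · · · ·
· · · · · · · ♙
♙ ♙ ♙ ♙ ♙ ♙ ♙ ·
♖ ♘ ♗ ♕ ♔ ♗ ♘ ♖


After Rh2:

♜ ♞ ♝ ♛ ♚ ♝ ♞ ♜
♟ ♟ ♟ ♟ · ♟ ♟ ♟
· · · · ♟ · · ·
· · · · · · · ·
· · · · · · · ·
· · · · · · · ♙
♙ ♙ ♙ ♙ ♙ ♙ ♙ ♖
♖ ♘ ♗ ♕ ♔ ♗ ♘ ·



  a b c d e f g h
  ─────────────────
8│♜ ♞ ♝ ♛ ♚ ♝ ♞ ♜│8
7│♟ ♟ ♟ ♟ · ♟ ♟ ♟│7
6│· · · · ♟ · · ·│6
5│· · · · · · · ·│5
4│· · · · · · · ·│4
3│· · · · · · · ♙│3
2│♙ ♙ ♙ ♙ ♙ ♙ ♙ ♖│2
1│♖ ♘ ♗ ♕ ♔ ♗ ♘ ·│1
  ─────────────────
  a b c d e f g h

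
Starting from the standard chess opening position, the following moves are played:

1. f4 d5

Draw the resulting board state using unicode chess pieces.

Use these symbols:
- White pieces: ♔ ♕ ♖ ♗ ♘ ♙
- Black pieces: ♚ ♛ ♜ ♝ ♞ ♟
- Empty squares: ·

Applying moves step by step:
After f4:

♜ ♞ ♝ ♛ ♚ ♝ ♞ ♜
♟ ♟ ♟ ♟ ♟ ♟ ♟ ♟
· · · · · · · ·
· · · · · · · ·
· · · · · ♙ · ·
· · · · · · · ·
♙ ♙ ♙ ♙ ♙ · ♙ ♙
♖ ♘ ♗ ♕ ♔ ♗ ♘ ♖


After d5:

♜ ♞ ♝ ♛ ♚ ♝ ♞ ♜
♟ ♟ ♟ · ♟ ♟ ♟ ♟
· · · · · · · ·
· · · ♟ · · · ·
· · · · · ♙ · ·
· · · · · · · ·
♙ ♙ ♙ ♙ ♙ · ♙ ♙
♖ ♘ ♗ ♕ ♔ ♗ ♘ ♖



  a b c d e f g h
  ─────────────────
8│♜ ♞ ♝ ♛ ♚ ♝ ♞ ♜│8
7│♟ ♟ ♟ · ♟ ♟ ♟ ♟│7
6│· · · · · · · ·│6
5│· · · ♟ · · · ·│5
4│· · · · · ♙ · ·│4
3│· · · · · · · ·│3
2│♙ ♙ ♙ ♙ ♙ · ♙ ♙│2
1│♖ ♘ ♗ ♕ ♔ ♗ ♘ ♖│1
  ─────────────────
  a b c d e f g h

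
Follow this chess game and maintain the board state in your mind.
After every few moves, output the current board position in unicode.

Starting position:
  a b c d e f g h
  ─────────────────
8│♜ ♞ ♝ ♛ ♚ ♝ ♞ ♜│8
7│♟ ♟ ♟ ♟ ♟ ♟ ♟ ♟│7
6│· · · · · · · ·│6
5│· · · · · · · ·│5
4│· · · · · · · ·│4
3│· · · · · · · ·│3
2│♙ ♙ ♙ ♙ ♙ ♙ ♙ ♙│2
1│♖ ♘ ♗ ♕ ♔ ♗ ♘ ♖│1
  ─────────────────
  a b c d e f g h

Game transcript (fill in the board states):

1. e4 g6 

  a b c d e f g h
  ─────────────────
8│♜ ♞ ♝ ♛ ♚ ♝ ♞ ♜│8
7│♟ ♟ ♟ ♟ ♟ ♟ · ♟│7
6│· · · · · · ♟ ·│6
5│· · · · · · · ·│5
4│· · · · ♙ · · ·│4
3│· · · · · · · ·│3
2│♙ ♙ ♙ ♙ · ♙ ♙ ♙│2
1│♖ ♘ ♗ ♕ ♔ ♗ ♘ ♖│1
  ─────────────────
  a b c d e f g h

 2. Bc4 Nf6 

  a b c d e f g h
  ─────────────────
8│♜ ♞ ♝ ♛ ♚ ♝ · ♜│8
7│♟ ♟ ♟ ♟ ♟ ♟ · ♟│7
6│· · · · · ♞ ♟ ·│6
5│· · · · · · · ·│5
4│· · ♗ · ♙ · · ·│4
3│· · · · · · · ·│3
2│♙ ♙ ♙ ♙ · ♙ ♙ ♙│2
1│♖ ♘ ♗ ♕ ♔ · ♘ ♖│1
  ─────────────────
  a b c d e f g h

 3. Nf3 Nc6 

  a b c d e f g h
  ─────────────────
8│♜ · ♝ ♛ ♚ ♝ · ♜│8
7│♟ ♟ ♟ ♟ ♟ ♟ · ♟│7
6│· · ♞ · · ♞ ♟ ·│6
5│· · · · · · · ·│5
4│· · ♗ · ♙ · · ·│4
3│· · · · · ♘ · ·│3
2│♙ ♙ ♙ ♙ · ♙ ♙ ♙│2
1│♖ ♘ ♗ ♕ ♔ · · ♖│1
  ─────────────────
  a b c d e f g h

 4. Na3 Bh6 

  a b c d e f g h
  ─────────────────
8│♜ · ♝ ♛ ♚ · · ♜│8
7│♟ ♟ ♟ ♟ ♟ ♟ · ♟│7
6│· · ♞ · · ♞ ♟ ♝│6
5│· · · · · · · ·│5
4│· · ♗ · ♙ · · ·│4
3│♘ · · · · ♘ · ·│3
2│♙ ♙ ♙ ♙ · ♙ ♙ ♙│2
1│♖ · ♗ ♕ ♔ · · ♖│1
  ─────────────────
  a b c d e f g h

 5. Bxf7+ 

  a b c d e f g h
  ─────────────────
8│♜ · ♝ ♛ ♚ · · ♜│8
7│♟ ♟ ♟ ♟ ♟ ♗ · ♟│7
6│· · ♞ · · ♞ ♟ ♝│6
5│· · · · · · · ·│5
4│· · · · ♙ · · ·│4
3│♘ · · · · ♘ · ·│3
2│♙ ♙ ♙ ♙ · ♙ ♙ ♙│2
1│♖ · ♗ ♕ ♔ · · ♖│1
  ─────────────────
  a b c d e f g h
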